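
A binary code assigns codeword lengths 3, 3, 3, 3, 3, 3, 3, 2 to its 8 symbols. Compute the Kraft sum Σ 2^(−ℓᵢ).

With common denominator 2^3 = 8: Σ 2^(−ℓᵢ) = 1/8 + 1/8 + 1/8 + 1/8 + 1/8 + 1/8 + 1/8 + 2/8 = 9/8 = 1.125.

1.125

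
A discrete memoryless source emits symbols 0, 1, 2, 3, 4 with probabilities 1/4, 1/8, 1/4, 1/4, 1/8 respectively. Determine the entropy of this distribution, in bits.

Each probability is a power of 1/2, so log₂(1/p) is an integer.
H = Σ p·log₂(1/p) = 1/4·2 + 1/8·3 + 1/4·2 + 1/4·2 + 1/8·3 = 2.25 bits.

2.25 bits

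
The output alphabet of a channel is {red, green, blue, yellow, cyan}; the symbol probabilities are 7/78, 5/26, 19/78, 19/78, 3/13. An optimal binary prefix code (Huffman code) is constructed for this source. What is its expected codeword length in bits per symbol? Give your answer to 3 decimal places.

2.282 bits/symbol

Repeatedly combine the two least-probable nodes; the expected code length is the sum of the merged weights.
merge 7/78 + 5/26 → 11/39
merge 3/13 + 19/78 → 37/78
merge 19/78 + 11/39 → 41/78
merge 37/78 + 41/78 → 1
L = 11/39 + 37/78 + 41/78 + 1 = 89/39 ≈ 2.282 bits/symbol.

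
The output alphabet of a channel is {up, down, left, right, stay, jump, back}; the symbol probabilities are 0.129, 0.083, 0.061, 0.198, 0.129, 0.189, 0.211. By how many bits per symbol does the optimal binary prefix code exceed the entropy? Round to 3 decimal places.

0.038 bits

Entropy H = −Σ p log₂ p ≈ 2.6970 bits.
Huffman merges: 61/1000+83/1000→18/125; 129/1000+129/1000→129/500; 18/125+189/1000→333/1000; 99/500+211/1000→409/1000; 129/500+333/1000→591/1000; 409/1000+591/1000→1. L = 547/200 ≈ 2.7350.
L − H = 2.7350 − 2.6970 = 0.038 bits.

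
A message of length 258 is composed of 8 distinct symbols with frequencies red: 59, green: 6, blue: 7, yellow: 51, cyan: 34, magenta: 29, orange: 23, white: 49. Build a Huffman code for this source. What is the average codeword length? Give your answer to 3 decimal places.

Probabilities are the counts divided by 258.
Repeatedly combine the two least-probable nodes; the expected code length is the sum of the merged weights.
merge 1/43 + 7/258 → 13/258
merge 13/258 + 23/258 → 6/43
merge 29/258 + 17/129 → 21/86
merge 6/43 + 49/258 → 85/258
merge 17/86 + 59/258 → 55/129
merge 21/86 + 85/258 → 74/129
merge 55/129 + 74/129 → 1
L = 13/258 + 6/43 + 21/86 + 85/258 + 55/129 + 74/129 + 1 = 713/258 ≈ 2.764 bits/symbol.

2.764 bits/symbol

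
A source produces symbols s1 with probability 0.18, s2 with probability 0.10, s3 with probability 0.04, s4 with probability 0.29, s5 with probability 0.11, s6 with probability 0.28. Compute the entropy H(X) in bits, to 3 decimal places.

2.346 bits

H = −Σ pᵢ log₂ pᵢ.
−0.18·log₂(0.18) = 0.4453
−0.10·log₂(0.10) = 0.3322
−0.04·log₂(0.04) = 0.1858
−0.29·log₂(0.29) = 0.5179
−0.11·log₂(0.11) = 0.3503
−0.28·log₂(0.28) = 0.5142
Sum ≈ 2.3457 → 2.346 bits.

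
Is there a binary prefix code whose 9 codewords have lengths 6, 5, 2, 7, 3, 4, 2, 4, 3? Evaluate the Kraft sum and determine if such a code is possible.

With common denominator 2^7 = 128: Σ 2^(−ℓᵢ) = 2/128 + 4/128 + 32/128 + 1/128 + 16/128 + 8/128 + 32/128 + 8/128 + 16/128 = 119/128 = 0.9296875.
Kraft's inequality requires Σ ≤ 1; here Σ = 0.9296875 ≤ 1, so such a prefix code exists.

0.9296875; yes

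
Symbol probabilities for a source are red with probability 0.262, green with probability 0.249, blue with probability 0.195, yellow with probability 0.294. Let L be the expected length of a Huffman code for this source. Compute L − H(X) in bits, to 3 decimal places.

0.015 bits

Entropy H = −Σ p log₂ p ≈ 1.9849 bits.
Huffman merges: 39/200+249/1000→111/250; 131/500+147/500→139/250; 111/250+139/250→1. L = 2 ≈ 2.0000.
L − H = 2.0000 − 1.9849 = 0.015 bits.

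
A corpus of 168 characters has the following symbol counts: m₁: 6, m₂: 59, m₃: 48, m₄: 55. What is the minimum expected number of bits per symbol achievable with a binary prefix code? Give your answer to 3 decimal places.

1.970 bits/symbol

Probabilities are the counts divided by 168.
Repeatedly combine the two least-probable nodes; the expected code length is the sum of the merged weights.
merge 1/28 + 2/7 → 9/28
merge 9/28 + 55/168 → 109/168
merge 59/168 + 109/168 → 1
L = 9/28 + 109/168 + 1 = 331/168 ≈ 1.970 bits/symbol.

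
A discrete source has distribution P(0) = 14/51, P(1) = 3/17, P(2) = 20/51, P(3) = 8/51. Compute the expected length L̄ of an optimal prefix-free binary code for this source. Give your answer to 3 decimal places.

Repeatedly combine the two least-probable nodes; the expected code length is the sum of the merged weights.
merge 8/51 + 3/17 → 1/3
merge 14/51 + 1/3 → 31/51
merge 20/51 + 31/51 → 1
L = 1/3 + 31/51 + 1 = 33/17 ≈ 1.941 bits/symbol.

1.941 bits/symbol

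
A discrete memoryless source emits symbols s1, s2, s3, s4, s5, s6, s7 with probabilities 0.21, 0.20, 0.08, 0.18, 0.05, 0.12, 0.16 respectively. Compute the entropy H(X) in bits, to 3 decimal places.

2.680 bits

H = −Σ pᵢ log₂ pᵢ.
−0.21·log₂(0.21) = 0.4728
−0.20·log₂(0.20) = 0.4644
−0.08·log₂(0.08) = 0.2915
−0.18·log₂(0.18) = 0.4453
−0.05·log₂(0.05) = 0.2161
−0.12·log₂(0.12) = 0.3671
−0.16·log₂(0.16) = 0.4230
Sum ≈ 2.6802 → 2.680 bits.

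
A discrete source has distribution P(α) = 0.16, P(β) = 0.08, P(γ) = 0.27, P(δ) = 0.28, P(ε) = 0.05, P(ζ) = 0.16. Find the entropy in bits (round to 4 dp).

2.3779 bits

H = −Σ pᵢ log₂ pᵢ.
−0.16·log₂(0.16) = 0.4230
−0.08·log₂(0.08) = 0.2915
−0.27·log₂(0.27) = 0.5100
−0.28·log₂(0.28) = 0.5142
−0.05·log₂(0.05) = 0.2161
−0.16·log₂(0.16) = 0.4230
Sum ≈ 2.3779 → 2.3779 bits.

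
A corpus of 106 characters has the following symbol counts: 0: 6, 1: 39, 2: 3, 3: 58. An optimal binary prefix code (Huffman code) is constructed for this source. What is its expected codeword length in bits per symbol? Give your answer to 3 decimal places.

1.538 bits/symbol

Probabilities are the counts divided by 106.
Repeatedly combine the two least-probable nodes; the expected code length is the sum of the merged weights.
merge 3/106 + 3/53 → 9/106
merge 9/106 + 39/106 → 24/53
merge 24/53 + 29/53 → 1
L = 9/106 + 24/53 + 1 = 163/106 ≈ 1.538 bits/symbol.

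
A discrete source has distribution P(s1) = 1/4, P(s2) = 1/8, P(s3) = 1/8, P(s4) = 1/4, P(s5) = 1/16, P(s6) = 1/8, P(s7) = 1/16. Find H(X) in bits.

2.625 bits

Each probability is a power of 1/2, so log₂(1/p) is an integer.
H = Σ p·log₂(1/p) = 1/4·2 + 1/8·3 + 1/8·3 + 1/4·2 + 1/16·4 + 1/8·3 + 1/16·4 = 2.625 bits.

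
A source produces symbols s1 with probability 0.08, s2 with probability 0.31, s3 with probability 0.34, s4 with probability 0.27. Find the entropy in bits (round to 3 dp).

H = −Σ pᵢ log₂ pᵢ.
−0.08·log₂(0.08) = 0.2915
−0.31·log₂(0.31) = 0.5238
−0.34·log₂(0.34) = 0.5292
−0.27·log₂(0.27) = 0.5100
Sum ≈ 1.8545 → 1.854 bits.

1.854 bits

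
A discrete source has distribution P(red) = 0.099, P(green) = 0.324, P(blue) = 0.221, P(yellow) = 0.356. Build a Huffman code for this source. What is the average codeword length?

Repeatedly combine the two least-probable nodes; the expected code length is the sum of the merged weights.
merge 99/1000 + 221/1000 → 8/25
merge 8/25 + 81/250 → 161/250
merge 89/250 + 161/250 → 1
L = 8/25 + 161/250 + 1 = 491/250 = 1.964 bits/symbol.

1.964 bits/symbol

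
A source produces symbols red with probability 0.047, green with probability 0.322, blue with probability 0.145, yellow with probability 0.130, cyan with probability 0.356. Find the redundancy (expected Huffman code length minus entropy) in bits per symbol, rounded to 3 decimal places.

Entropy H = −Σ p log₂ p ≈ 2.0508 bits.
Huffman merges: 47/1000+13/100→177/1000; 29/200+177/1000→161/500; 161/500+161/500→161/250; 89/250+161/250→1. L = 2143/1000 ≈ 2.1430.
L − H = 2.1430 − 2.0508 = 0.092 bits.

0.092 bits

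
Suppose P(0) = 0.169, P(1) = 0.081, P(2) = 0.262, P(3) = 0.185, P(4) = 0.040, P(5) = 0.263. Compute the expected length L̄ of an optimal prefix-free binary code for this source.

2.411 bits/symbol

Repeatedly combine the two least-probable nodes; the expected code length is the sum of the merged weights.
merge 1/25 + 81/1000 → 121/1000
merge 121/1000 + 169/1000 → 29/100
merge 37/200 + 131/500 → 447/1000
merge 263/1000 + 29/100 → 553/1000
merge 447/1000 + 553/1000 → 1
L = 121/1000 + 29/100 + 447/1000 + 553/1000 + 1 = 2411/1000 = 2.411 bits/symbol.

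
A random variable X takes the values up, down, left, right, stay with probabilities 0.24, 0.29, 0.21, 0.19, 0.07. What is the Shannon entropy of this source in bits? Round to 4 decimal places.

H = −Σ pᵢ log₂ pᵢ.
−0.24·log₂(0.24) = 0.4941
−0.29·log₂(0.29) = 0.5179
−0.21·log₂(0.21) = 0.4728
−0.19·log₂(0.19) = 0.4552
−0.07·log₂(0.07) = 0.2686
Sum ≈ 2.2086 → 2.2086 bits.

2.2086 bits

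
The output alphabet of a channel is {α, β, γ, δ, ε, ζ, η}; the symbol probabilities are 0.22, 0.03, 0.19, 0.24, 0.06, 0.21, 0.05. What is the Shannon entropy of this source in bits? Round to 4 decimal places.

2.5142 bits

H = −Σ pᵢ log₂ pᵢ.
−0.22·log₂(0.22) = 0.4806
−0.03·log₂(0.03) = 0.1518
−0.19·log₂(0.19) = 0.4552
−0.24·log₂(0.24) = 0.4941
−0.06·log₂(0.06) = 0.2435
−0.21·log₂(0.21) = 0.4728
−0.05·log₂(0.05) = 0.2161
Sum ≈ 2.5142 → 2.5142 bits.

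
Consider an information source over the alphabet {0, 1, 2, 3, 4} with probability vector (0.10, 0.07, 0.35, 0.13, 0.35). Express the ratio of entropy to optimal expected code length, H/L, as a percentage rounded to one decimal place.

96.4%

Entropy H = −Σ p log₂ p ≈ 2.0436 bits.
Huffman merges: 7/100+1/10→17/100; 13/100+17/100→3/10; 3/10+7/20→13/20; 7/20+13/20→1. L = 53/25 ≈ 2.1200.
Efficiency = H/L = 2.0436/2.1200 = 96.4%.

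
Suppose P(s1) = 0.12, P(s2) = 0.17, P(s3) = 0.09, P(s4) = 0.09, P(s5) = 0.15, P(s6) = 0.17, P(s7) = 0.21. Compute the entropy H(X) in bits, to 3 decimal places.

H = −Σ pᵢ log₂ pᵢ.
−0.12·log₂(0.12) = 0.3671
−0.17·log₂(0.17) = 0.4346
−0.09·log₂(0.09) = 0.3127
−0.09·log₂(0.09) = 0.3127
−0.15·log₂(0.15) = 0.4105
−0.17·log₂(0.17) = 0.4346
−0.21·log₂(0.21) = 0.4728
Sum ≈ 2.7449 → 2.745 bits.

2.745 bits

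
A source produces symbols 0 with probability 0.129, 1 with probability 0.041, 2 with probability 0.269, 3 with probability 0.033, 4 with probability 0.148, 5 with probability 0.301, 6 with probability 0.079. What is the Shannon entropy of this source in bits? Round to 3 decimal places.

H = −Σ pᵢ log₂ pᵢ.
−0.129·log₂(0.129) = 0.3811
−0.041·log₂(0.041) = 0.1889
−0.269·log₂(0.269) = 0.5096
−0.033·log₂(0.033) = 0.1624
−0.148·log₂(0.148) = 0.4079
−0.301·log₂(0.301) = 0.5214
−0.079·log₂(0.079) = 0.2893
Sum ≈ 2.4607 → 2.461 bits.

2.461 bits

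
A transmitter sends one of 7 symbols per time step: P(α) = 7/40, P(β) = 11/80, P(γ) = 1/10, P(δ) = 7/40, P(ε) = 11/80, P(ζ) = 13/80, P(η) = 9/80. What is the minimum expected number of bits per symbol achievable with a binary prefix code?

Repeatedly combine the two least-probable nodes; the expected code length is the sum of the merged weights.
merge 1/10 + 9/80 → 17/80
merge 11/80 + 11/80 → 11/40
merge 13/80 + 7/40 → 27/80
merge 7/40 + 17/80 → 31/80
merge 11/40 + 27/80 → 49/80
merge 31/80 + 49/80 → 1
L = 17/80 + 11/40 + 27/80 + 31/80 + 49/80 + 1 = 113/40 = 2.825 bits/symbol.

2.825 bits/symbol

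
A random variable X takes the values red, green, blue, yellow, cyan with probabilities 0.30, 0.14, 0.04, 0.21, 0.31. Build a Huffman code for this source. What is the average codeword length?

Repeatedly combine the two least-probable nodes; the expected code length is the sum of the merged weights.
merge 1/25 + 7/50 → 9/50
merge 9/50 + 21/100 → 39/100
merge 3/10 + 31/100 → 61/100
merge 39/100 + 61/100 → 1
L = 9/50 + 39/100 + 61/100 + 1 = 109/50 = 2.18 bits/symbol.

2.18 bits/symbol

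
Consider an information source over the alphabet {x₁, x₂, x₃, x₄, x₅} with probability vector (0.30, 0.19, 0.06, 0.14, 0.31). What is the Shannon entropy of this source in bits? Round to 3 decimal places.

H = −Σ pᵢ log₂ pᵢ.
−0.30·log₂(0.30) = 0.5211
−0.19·log₂(0.19) = 0.4552
−0.06·log₂(0.06) = 0.2435
−0.14·log₂(0.14) = 0.3971
−0.31·log₂(0.31) = 0.5238
Sum ≈ 2.1408 → 2.141 bits.

2.141 bits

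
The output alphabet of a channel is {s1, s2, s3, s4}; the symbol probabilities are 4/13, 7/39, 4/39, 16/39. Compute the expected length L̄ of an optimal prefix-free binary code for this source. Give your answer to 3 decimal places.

1.872 bits/symbol

Repeatedly combine the two least-probable nodes; the expected code length is the sum of the merged weights.
merge 4/39 + 7/39 → 11/39
merge 11/39 + 4/13 → 23/39
merge 16/39 + 23/39 → 1
L = 11/39 + 23/39 + 1 = 73/39 ≈ 1.872 bits/symbol.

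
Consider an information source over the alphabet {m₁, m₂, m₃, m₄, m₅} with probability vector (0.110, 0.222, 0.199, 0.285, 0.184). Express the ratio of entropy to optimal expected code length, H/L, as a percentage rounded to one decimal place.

98.6%

Entropy H = −Σ p log₂ p ≈ 2.2613 bits.
Huffman merges: 11/100+23/125→147/500; 199/1000+111/500→421/1000; 57/200+147/500→579/1000; 421/1000+579/1000→1. L = 1147/500 ≈ 2.2940.
Efficiency = H/L = 2.2613/2.2940 = 98.6%.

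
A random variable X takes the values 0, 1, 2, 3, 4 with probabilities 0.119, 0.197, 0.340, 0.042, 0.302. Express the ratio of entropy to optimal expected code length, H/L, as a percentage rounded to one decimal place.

Entropy H = −Σ p log₂ p ≈ 2.0701 bits.
Huffman merges: 21/500+119/1000→161/1000; 161/1000+197/1000→179/500; 151/500+17/50→321/500; 179/500+321/500→1. L = 2161/1000 ≈ 2.1610.
Efficiency = H/L = 2.0701/2.1610 = 95.8%.

95.8%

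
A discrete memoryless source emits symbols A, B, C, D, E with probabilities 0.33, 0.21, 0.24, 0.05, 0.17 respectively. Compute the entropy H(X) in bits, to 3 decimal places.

2.145 bits

H = −Σ pᵢ log₂ pᵢ.
−0.33·log₂(0.33) = 0.5278
−0.21·log₂(0.21) = 0.4728
−0.24·log₂(0.24) = 0.4941
−0.05·log₂(0.05) = 0.2161
−0.17·log₂(0.17) = 0.4346
Sum ≈ 2.1455 → 2.145 bits.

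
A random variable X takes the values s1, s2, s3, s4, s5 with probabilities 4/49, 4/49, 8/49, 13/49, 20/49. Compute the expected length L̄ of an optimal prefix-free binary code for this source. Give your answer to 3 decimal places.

2.082 bits/symbol

Repeatedly combine the two least-probable nodes; the expected code length is the sum of the merged weights.
merge 4/49 + 4/49 → 8/49
merge 8/49 + 8/49 → 16/49
merge 13/49 + 16/49 → 29/49
merge 20/49 + 29/49 → 1
L = 8/49 + 16/49 + 29/49 + 1 = 102/49 ≈ 2.082 bits/symbol.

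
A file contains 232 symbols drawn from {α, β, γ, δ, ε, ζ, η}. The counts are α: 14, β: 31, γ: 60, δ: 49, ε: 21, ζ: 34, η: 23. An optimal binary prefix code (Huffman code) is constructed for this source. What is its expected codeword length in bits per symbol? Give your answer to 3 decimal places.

2.681 bits/symbol

Probabilities are the counts divided by 232.
Repeatedly combine the two least-probable nodes; the expected code length is the sum of the merged weights.
merge 7/116 + 21/232 → 35/232
merge 23/232 + 31/232 → 27/116
merge 17/116 + 35/232 → 69/232
merge 49/232 + 27/116 → 103/232
merge 15/58 + 69/232 → 129/232
merge 103/232 + 129/232 → 1
L = 35/232 + 27/116 + 69/232 + 103/232 + 129/232 + 1 = 311/116 ≈ 2.681 bits/symbol.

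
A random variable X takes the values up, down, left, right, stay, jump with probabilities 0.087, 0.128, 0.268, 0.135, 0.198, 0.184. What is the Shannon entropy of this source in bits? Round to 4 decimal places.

H = −Σ pᵢ log₂ pᵢ.
−0.087·log₂(0.087) = 0.3065
−0.128·log₂(0.128) = 0.3796
−0.268·log₂(0.268) = 0.5091
−0.135·log₂(0.135) = 0.3900
−0.198·log₂(0.198) = 0.4626
−0.184·log₂(0.184) = 0.4494
Sum ≈ 2.4972 → 2.4972 bits.

2.4972 bits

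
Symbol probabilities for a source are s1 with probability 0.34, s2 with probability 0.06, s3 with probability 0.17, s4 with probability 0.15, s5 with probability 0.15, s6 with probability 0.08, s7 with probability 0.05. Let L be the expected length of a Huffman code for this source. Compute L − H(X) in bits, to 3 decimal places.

Entropy H = −Σ p log₂ p ≈ 2.5360 bits.
Huffman merges: 1/20+3/50→11/100; 2/25+11/100→19/100; 3/20+3/20→3/10; 17/100+19/100→9/25; 3/10+17/50→16/25; 9/25+16/25→1. L = 13/5 ≈ 2.6000.
L − H = 2.6000 − 2.5360 = 0.064 bits.

0.064 bits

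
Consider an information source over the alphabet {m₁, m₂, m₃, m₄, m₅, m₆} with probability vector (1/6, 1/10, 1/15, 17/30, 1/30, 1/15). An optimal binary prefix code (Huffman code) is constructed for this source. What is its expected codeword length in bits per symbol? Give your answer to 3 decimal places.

Repeatedly combine the two least-probable nodes; the expected code length is the sum of the merged weights.
merge 1/30 + 1/15 → 1/10
merge 1/15 + 1/10 → 1/6
merge 1/10 + 1/6 → 4/15
merge 1/6 + 4/15 → 13/30
merge 13/30 + 17/30 → 1
L = 1/10 + 1/6 + 4/15 + 13/30 + 1 = 59/30 ≈ 1.967 bits/symbol.

1.967 bits/symbol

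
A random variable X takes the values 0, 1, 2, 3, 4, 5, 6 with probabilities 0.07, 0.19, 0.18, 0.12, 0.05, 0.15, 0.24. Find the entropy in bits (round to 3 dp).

H = −Σ pᵢ log₂ pᵢ.
−0.07·log₂(0.07) = 0.2686
−0.19·log₂(0.19) = 0.4552
−0.18·log₂(0.18) = 0.4453
−0.12·log₂(0.12) = 0.3671
−0.05·log₂(0.05) = 0.2161
−0.15·log₂(0.15) = 0.4105
−0.24·log₂(0.24) = 0.4941
Sum ≈ 2.6569 → 2.657 bits.

2.657 bits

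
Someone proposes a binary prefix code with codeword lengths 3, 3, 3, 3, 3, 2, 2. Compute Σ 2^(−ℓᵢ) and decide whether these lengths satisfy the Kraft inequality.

1.125; no

With common denominator 2^3 = 8: Σ 2^(−ℓᵢ) = 1/8 + 1/8 + 1/8 + 1/8 + 1/8 + 2/8 + 2/8 = 9/8 = 1.125.
Kraft's inequality requires Σ ≤ 1; here Σ = 1.125 > 1, so no such prefix code exists.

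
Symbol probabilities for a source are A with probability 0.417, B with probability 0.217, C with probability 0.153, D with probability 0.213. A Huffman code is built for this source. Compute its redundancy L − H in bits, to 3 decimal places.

Entropy H = −Σ p log₂ p ≈ 1.8941 bits.
Huffman merges: 153/1000+213/1000→183/500; 217/1000+183/500→583/1000; 417/1000+583/1000→1. L = 1949/1000 ≈ 1.9490.
L − H = 1.9490 − 1.8941 = 0.055 bits.

0.055 bits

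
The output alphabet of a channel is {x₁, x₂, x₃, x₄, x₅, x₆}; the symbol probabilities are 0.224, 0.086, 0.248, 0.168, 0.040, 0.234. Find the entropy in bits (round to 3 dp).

2.395 bits

H = −Σ pᵢ log₂ pᵢ.
−0.224·log₂(0.224) = 0.4835
−0.086·log₂(0.086) = 0.3044
−0.248·log₂(0.248) = 0.4989
−0.168·log₂(0.168) = 0.4323
−0.040·log₂(0.040) = 0.1858
−0.234·log₂(0.234) = 0.4903
Sum ≈ 2.3952 → 2.395 bits.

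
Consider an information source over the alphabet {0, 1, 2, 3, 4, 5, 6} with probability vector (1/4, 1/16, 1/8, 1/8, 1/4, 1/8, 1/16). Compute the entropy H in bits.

Each probability is a power of 1/2, so log₂(1/p) is an integer.
H = Σ p·log₂(1/p) = 1/4·2 + 1/16·4 + 1/8·3 + 1/8·3 + 1/4·2 + 1/8·3 + 1/16·4 = 2.625 bits.

2.625 bits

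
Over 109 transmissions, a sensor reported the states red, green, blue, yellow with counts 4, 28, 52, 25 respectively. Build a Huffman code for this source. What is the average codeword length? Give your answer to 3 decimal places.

1.789 bits/symbol

Probabilities are the counts divided by 109.
Repeatedly combine the two least-probable nodes; the expected code length is the sum of the merged weights.
merge 4/109 + 25/109 → 29/109
merge 28/109 + 29/109 → 57/109
merge 52/109 + 57/109 → 1
L = 29/109 + 57/109 + 1 = 195/109 ≈ 1.789 bits/symbol.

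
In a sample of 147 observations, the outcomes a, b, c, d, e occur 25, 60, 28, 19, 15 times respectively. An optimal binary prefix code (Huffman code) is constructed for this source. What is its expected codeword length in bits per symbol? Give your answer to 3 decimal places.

Probabilities are the counts divided by 147.
Repeatedly combine the two least-probable nodes; the expected code length is the sum of the merged weights.
merge 5/49 + 19/147 → 34/147
merge 25/147 + 4/21 → 53/147
merge 34/147 + 53/147 → 29/49
merge 20/49 + 29/49 → 1
L = 34/147 + 53/147 + 29/49 + 1 = 107/49 ≈ 2.184 bits/symbol.

2.184 bits/symbol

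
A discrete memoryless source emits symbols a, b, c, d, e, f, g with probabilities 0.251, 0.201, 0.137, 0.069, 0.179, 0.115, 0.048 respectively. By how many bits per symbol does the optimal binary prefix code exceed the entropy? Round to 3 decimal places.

0.027 bits

Entropy H = −Σ p log₂ p ≈ 2.6382 bits.
Huffman merges: 6/125+69/1000→117/1000; 23/200+117/1000→29/125; 137/1000+179/1000→79/250; 201/1000+29/125→433/1000; 251/1000+79/250→567/1000; 433/1000+567/1000→1. L = 533/200 ≈ 2.6650.
L − H = 2.6650 − 2.6382 = 0.027 bits.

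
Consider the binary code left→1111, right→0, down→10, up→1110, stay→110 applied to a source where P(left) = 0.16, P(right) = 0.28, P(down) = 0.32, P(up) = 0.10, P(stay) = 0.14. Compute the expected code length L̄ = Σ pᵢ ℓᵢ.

L̄ = Σ pᵢ·ℓᵢ = 0.16·4 + 0.28·1 + 0.32·2 + 0.10·4 + 0.14·3 = 2.38 bits/symbol.

2.38 bits/symbol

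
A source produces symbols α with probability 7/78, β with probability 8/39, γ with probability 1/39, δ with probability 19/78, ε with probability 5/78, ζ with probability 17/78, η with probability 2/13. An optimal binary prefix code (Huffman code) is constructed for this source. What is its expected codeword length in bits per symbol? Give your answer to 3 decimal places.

2.603 bits/symbol

Repeatedly combine the two least-probable nodes; the expected code length is the sum of the merged weights.
merge 1/39 + 5/78 → 7/78
merge 7/78 + 7/78 → 7/39
merge 2/13 + 7/39 → 1/3
merge 8/39 + 17/78 → 11/26
merge 19/78 + 1/3 → 15/26
merge 11/26 + 15/26 → 1
L = 7/78 + 7/39 + 1/3 + 11/26 + 15/26 + 1 = 203/78 ≈ 2.603 bits/symbol.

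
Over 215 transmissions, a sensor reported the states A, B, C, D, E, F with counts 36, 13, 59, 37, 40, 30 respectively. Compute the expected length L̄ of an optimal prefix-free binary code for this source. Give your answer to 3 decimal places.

2.540 bits/symbol

Probabilities are the counts divided by 215.
Repeatedly combine the two least-probable nodes; the expected code length is the sum of the merged weights.
merge 13/215 + 6/43 → 1/5
merge 36/215 + 37/215 → 73/215
merge 8/43 + 1/5 → 83/215
merge 59/215 + 73/215 → 132/215
merge 83/215 + 132/215 → 1
L = 1/5 + 73/215 + 83/215 + 132/215 + 1 = 546/215 ≈ 2.540 bits/symbol.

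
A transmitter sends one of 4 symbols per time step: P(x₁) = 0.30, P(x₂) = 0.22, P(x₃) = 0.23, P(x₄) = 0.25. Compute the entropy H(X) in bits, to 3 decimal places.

1.989 bits

H = −Σ pᵢ log₂ pᵢ.
−0.30·log₂(0.30) = 0.5211
−0.22·log₂(0.22) = 0.4806
−0.23·log₂(0.23) = 0.4877
−0.25·log₂(0.25) = 0.5000
Sum ≈ 1.9893 → 1.989 bits.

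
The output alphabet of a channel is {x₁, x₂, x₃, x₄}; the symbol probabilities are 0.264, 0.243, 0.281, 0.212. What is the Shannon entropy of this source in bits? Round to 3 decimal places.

H = −Σ pᵢ log₂ pᵢ.
−0.264·log₂(0.264) = 0.5072
−0.243·log₂(0.243) = 0.4960
−0.281·log₂(0.281) = 0.5146
−0.212·log₂(0.212) = 0.4744
Sum ≈ 1.9922 → 1.992 bits.

1.992 bits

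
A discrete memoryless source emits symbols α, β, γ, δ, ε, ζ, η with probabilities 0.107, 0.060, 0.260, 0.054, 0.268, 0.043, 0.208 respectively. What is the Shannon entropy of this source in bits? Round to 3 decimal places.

H = −Σ pᵢ log₂ pᵢ.
−0.107·log₂(0.107) = 0.3450
−0.060·log₂(0.060) = 0.2435
−0.260·log₂(0.260) = 0.5053
−0.054·log₂(0.054) = 0.2274
−0.268·log₂(0.268) = 0.5091
−0.043·log₂(0.043) = 0.1952
−0.208·log₂(0.208) = 0.4712
Sum ≈ 2.4967 → 2.497 bits.

2.497 bits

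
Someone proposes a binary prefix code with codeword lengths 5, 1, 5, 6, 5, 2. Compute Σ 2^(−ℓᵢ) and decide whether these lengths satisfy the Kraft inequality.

With common denominator 2^6 = 64: Σ 2^(−ℓᵢ) = 2/64 + 32/64 + 2/64 + 1/64 + 2/64 + 16/64 = 55/64 = 0.859375.
Kraft's inequality requires Σ ≤ 1; here Σ = 0.859375 ≤ 1, so such a prefix code exists.

0.859375; yes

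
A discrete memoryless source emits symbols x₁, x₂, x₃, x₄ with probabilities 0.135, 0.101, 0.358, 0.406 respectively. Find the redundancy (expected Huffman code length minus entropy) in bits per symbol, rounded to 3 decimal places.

Entropy H = −Σ p log₂ p ≈ 1.7826 bits.
Huffman merges: 101/1000+27/200→59/250; 59/250+179/500→297/500; 203/500+297/500→1. L = 183/100 ≈ 1.8300.
L − H = 1.8300 − 1.7826 = 0.047 bits.

0.047 bits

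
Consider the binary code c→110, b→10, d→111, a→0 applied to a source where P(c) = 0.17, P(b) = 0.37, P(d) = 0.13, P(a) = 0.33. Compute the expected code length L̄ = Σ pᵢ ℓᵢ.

1.97 bits/symbol

L̄ = Σ pᵢ·ℓᵢ = 0.17·3 + 0.37·2 + 0.13·3 + 0.33·1 = 1.97 bits/symbol.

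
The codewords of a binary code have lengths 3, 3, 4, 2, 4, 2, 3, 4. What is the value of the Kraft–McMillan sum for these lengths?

1.0625

With common denominator 2^4 = 16: Σ 2^(−ℓᵢ) = 2/16 + 2/16 + 1/16 + 4/16 + 1/16 + 4/16 + 2/16 + 1/16 = 17/16 = 1.0625.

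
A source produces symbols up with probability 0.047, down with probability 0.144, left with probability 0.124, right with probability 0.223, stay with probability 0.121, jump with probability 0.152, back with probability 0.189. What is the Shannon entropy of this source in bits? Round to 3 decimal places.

2.702 bits

H = −Σ pᵢ log₂ pᵢ.
−0.047·log₂(0.047) = 0.2073
−0.144·log₂(0.144) = 0.4026
−0.124·log₂(0.124) = 0.3734
−0.223·log₂(0.223) = 0.4828
−0.121·log₂(0.121) = 0.3687
−0.152·log₂(0.152) = 0.4131
−0.189·log₂(0.189) = 0.4543
Sum ≈ 2.7022 → 2.702 bits.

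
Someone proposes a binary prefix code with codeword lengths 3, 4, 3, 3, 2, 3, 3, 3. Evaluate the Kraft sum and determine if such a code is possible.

1.0625; no

With common denominator 2^4 = 16: Σ 2^(−ℓᵢ) = 2/16 + 1/16 + 2/16 + 2/16 + 4/16 + 2/16 + 2/16 + 2/16 = 17/16 = 1.0625.
Kraft's inequality requires Σ ≤ 1; here Σ = 1.0625 > 1, so no such prefix code exists.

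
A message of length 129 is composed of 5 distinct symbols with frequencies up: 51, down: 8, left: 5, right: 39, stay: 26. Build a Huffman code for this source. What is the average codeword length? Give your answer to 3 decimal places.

Probabilities are the counts divided by 129.
Repeatedly combine the two least-probable nodes; the expected code length is the sum of the merged weights.
merge 5/129 + 8/129 → 13/129
merge 13/129 + 26/129 → 13/43
merge 13/43 + 13/43 → 26/43
merge 17/43 + 26/43 → 1
L = 13/129 + 13/43 + 26/43 + 1 = 259/129 ≈ 2.008 bits/symbol.

2.008 bits/symbol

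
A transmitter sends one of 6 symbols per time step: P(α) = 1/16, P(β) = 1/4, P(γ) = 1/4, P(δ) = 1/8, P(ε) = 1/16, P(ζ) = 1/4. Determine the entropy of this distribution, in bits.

Each probability is a power of 1/2, so log₂(1/p) is an integer.
H = Σ p·log₂(1/p) = 1/16·4 + 1/4·2 + 1/4·2 + 1/8·3 + 1/16·4 + 1/4·2 = 2.375 bits.

2.375 bits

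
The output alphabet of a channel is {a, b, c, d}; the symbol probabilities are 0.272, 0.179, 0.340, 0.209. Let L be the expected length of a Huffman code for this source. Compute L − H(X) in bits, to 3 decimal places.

0.044 bits

Entropy H = −Σ p log₂ p ≈ 1.9564 bits.
Huffman merges: 179/1000+209/1000→97/250; 34/125+17/50→153/250; 97/250+153/250→1. L = 2 ≈ 2.0000.
L − H = 2.0000 − 1.9564 = 0.044 bits.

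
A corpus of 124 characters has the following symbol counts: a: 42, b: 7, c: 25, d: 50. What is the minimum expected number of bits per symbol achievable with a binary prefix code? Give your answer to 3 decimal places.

1.855 bits/symbol

Probabilities are the counts divided by 124.
Repeatedly combine the two least-probable nodes; the expected code length is the sum of the merged weights.
merge 7/124 + 25/124 → 8/31
merge 8/31 + 21/62 → 37/62
merge 25/62 + 37/62 → 1
L = 8/31 + 37/62 + 1 = 115/62 ≈ 1.855 bits/symbol.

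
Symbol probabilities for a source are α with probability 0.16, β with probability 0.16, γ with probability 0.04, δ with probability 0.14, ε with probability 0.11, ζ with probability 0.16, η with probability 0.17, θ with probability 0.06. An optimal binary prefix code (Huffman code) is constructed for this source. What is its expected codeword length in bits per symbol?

2.93 bits/symbol

Repeatedly combine the two least-probable nodes; the expected code length is the sum of the merged weights.
merge 1/25 + 3/50 → 1/10
merge 1/10 + 11/100 → 21/100
merge 7/50 + 4/25 → 3/10
merge 4/25 + 4/25 → 8/25
merge 17/100 + 21/100 → 19/50
merge 3/10 + 8/25 → 31/50
merge 19/50 + 31/50 → 1
L = 1/10 + 21/100 + 3/10 + 8/25 + 19/50 + 31/50 + 1 = 293/100 = 2.93 bits/symbol.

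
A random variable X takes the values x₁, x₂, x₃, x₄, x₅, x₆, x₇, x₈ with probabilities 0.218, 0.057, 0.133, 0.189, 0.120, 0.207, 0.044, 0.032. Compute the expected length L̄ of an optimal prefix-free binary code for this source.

Repeatedly combine the two least-probable nodes; the expected code length is the sum of the merged weights.
merge 4/125 + 11/250 → 19/250
merge 57/1000 + 19/250 → 133/1000
merge 3/25 + 133/1000 → 253/1000
merge 133/1000 + 189/1000 → 161/500
merge 207/1000 + 109/500 → 17/40
merge 253/1000 + 161/500 → 23/40
merge 17/40 + 23/40 → 1
L = 19/250 + 133/1000 + 253/1000 + 161/500 + 17/40 + 23/40 + 1 = 348/125 = 2.784 bits/symbol.

2.784 bits/symbol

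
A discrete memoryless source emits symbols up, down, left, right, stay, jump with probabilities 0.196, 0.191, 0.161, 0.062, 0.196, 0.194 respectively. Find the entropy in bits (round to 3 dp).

H = −Σ pᵢ log₂ pᵢ.
−0.196·log₂(0.196) = 0.4608
−0.191·log₂(0.191) = 0.4562
−0.161·log₂(0.161) = 0.4242
−0.062·log₂(0.062) = 0.2487
−0.196·log₂(0.196) = 0.4608
−0.194·log₂(0.194) = 0.4590
Sum ≈ 2.5097 → 2.510 bits.

2.510 bits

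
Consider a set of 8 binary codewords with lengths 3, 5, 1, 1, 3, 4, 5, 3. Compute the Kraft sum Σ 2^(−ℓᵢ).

1.5

With common denominator 2^5 = 32: Σ 2^(−ℓᵢ) = 4/32 + 1/32 + 16/32 + 16/32 + 4/32 + 2/32 + 1/32 + 4/32 = 48/32 = 1.5.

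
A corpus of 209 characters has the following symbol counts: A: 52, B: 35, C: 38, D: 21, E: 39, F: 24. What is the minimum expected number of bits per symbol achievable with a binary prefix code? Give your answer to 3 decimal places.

2.565 bits/symbol

Probabilities are the counts divided by 209.
Repeatedly combine the two least-probable nodes; the expected code length is the sum of the merged weights.
merge 21/209 + 24/209 → 45/209
merge 35/209 + 2/11 → 73/209
merge 39/209 + 45/209 → 84/209
merge 52/209 + 73/209 → 125/209
merge 84/209 + 125/209 → 1
L = 45/209 + 73/209 + 84/209 + 125/209 + 1 = 536/209 ≈ 2.565 bits/symbol.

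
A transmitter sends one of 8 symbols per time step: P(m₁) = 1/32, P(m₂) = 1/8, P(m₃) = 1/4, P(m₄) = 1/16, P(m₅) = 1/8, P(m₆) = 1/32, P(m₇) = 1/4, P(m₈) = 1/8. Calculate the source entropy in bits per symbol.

Each probability is a power of 1/2, so log₂(1/p) is an integer.
H = Σ p·log₂(1/p) = 1/32·5 + 1/8·3 + 1/4·2 + 1/16·4 + 1/8·3 + 1/32·5 + 1/4·2 + 1/8·3 = 2.6875 bits.

2.6875 bits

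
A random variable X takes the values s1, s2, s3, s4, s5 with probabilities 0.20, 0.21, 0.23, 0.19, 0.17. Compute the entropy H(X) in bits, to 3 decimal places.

H = −Σ pᵢ log₂ pᵢ.
−0.20·log₂(0.20) = 0.4644
−0.21·log₂(0.21) = 0.4728
−0.23·log₂(0.23) = 0.4877
−0.19·log₂(0.19) = 0.4552
−0.17·log₂(0.17) = 0.4346
Sum ≈ 2.3147 → 2.315 bits.

2.315 bits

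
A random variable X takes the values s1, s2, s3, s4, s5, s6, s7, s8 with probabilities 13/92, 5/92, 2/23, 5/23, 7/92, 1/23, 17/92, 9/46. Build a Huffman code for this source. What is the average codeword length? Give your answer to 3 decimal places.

Repeatedly combine the two least-probable nodes; the expected code length is the sum of the merged weights.
merge 1/23 + 5/92 → 9/92
merge 7/92 + 2/23 → 15/92
merge 9/92 + 13/92 → 11/46
merge 15/92 + 17/92 → 8/23
merge 9/46 + 5/23 → 19/46
merge 11/46 + 8/23 → 27/46
merge 19/46 + 27/46 → 1
L = 9/92 + 15/92 + 11/46 + 8/23 + 19/46 + 27/46 + 1 = 131/46 ≈ 2.848 bits/symbol.

2.848 bits/symbol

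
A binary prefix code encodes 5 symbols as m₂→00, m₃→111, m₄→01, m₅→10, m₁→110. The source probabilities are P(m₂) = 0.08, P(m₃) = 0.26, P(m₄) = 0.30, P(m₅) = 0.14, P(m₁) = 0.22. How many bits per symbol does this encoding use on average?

L̄ = Σ pᵢ·ℓᵢ = 0.08·2 + 0.26·3 + 0.30·2 + 0.14·2 + 0.22·3 = 2.48 bits/symbol.

2.48 bits/symbol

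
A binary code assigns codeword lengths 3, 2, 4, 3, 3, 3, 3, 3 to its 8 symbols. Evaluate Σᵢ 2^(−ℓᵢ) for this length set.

With common denominator 2^4 = 16: Σ 2^(−ℓᵢ) = 2/16 + 4/16 + 1/16 + 2/16 + 2/16 + 2/16 + 2/16 + 2/16 = 17/16 = 1.0625.

1.0625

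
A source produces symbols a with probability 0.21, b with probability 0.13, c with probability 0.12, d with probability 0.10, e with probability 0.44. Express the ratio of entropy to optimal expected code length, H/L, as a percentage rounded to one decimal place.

97.9%

Entropy H = −Σ p log₂ p ≈ 2.0759 bits.
Huffman merges: 1/10+3/25→11/50; 13/100+21/100→17/50; 11/50+17/50→14/25; 11/25+14/25→1. L = 53/25 ≈ 2.1200.
Efficiency = H/L = 2.0759/2.1200 = 97.9%.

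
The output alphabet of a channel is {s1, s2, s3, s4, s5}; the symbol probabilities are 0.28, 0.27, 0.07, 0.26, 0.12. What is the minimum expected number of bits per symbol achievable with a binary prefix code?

2.19 bits/symbol

Repeatedly combine the two least-probable nodes; the expected code length is the sum of the merged weights.
merge 7/100 + 3/25 → 19/100
merge 19/100 + 13/50 → 9/20
merge 27/100 + 7/25 → 11/20
merge 9/20 + 11/20 → 1
L = 19/100 + 9/20 + 11/20 + 1 = 219/100 = 2.19 bits/symbol.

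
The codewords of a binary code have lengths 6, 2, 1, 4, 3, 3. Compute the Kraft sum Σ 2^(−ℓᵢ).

1.078125

With common denominator 2^6 = 64: Σ 2^(−ℓᵢ) = 1/64 + 16/64 + 32/64 + 4/64 + 8/64 + 8/64 = 69/64 = 1.078125.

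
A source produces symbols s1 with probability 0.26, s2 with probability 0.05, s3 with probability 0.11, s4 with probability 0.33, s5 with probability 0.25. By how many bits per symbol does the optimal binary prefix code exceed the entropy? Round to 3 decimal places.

Entropy H = −Σ p log₂ p ≈ 2.0995 bits.
Huffman merges: 1/20+11/100→4/25; 4/25+1/4→41/100; 13/50+33/100→59/100; 41/100+59/100→1. L = 54/25 ≈ 2.1600.
L − H = 2.1600 − 2.0995 = 0.061 bits.

0.061 bits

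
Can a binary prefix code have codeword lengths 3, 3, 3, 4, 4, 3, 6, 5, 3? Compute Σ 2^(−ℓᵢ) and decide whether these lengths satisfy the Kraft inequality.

With common denominator 2^6 = 64: Σ 2^(−ℓᵢ) = 8/64 + 8/64 + 8/64 + 4/64 + 4/64 + 8/64 + 1/64 + 2/64 + 8/64 = 51/64 = 0.796875.
Kraft's inequality requires Σ ≤ 1; here Σ = 0.796875 ≤ 1, so such a prefix code exists.

0.796875; yes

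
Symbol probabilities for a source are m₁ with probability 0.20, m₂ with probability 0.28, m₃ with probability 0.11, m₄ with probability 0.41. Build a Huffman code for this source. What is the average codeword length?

Repeatedly combine the two least-probable nodes; the expected code length is the sum of the merged weights.
merge 11/100 + 1/5 → 31/100
merge 7/25 + 31/100 → 59/100
merge 41/100 + 59/100 → 1
L = 31/100 + 59/100 + 1 = 19/10 = 1.9 bits/symbol.

1.9 bits/symbol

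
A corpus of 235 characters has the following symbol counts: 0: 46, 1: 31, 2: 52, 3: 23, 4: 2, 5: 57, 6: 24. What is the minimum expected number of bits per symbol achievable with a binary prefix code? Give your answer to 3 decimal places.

2.643 bits/symbol

Probabilities are the counts divided by 235.
Repeatedly combine the two least-probable nodes; the expected code length is the sum of the merged weights.
merge 2/235 + 23/235 → 5/47
merge 24/235 + 5/47 → 49/235
merge 31/235 + 46/235 → 77/235
merge 49/235 + 52/235 → 101/235
merge 57/235 + 77/235 → 134/235
merge 101/235 + 134/235 → 1
L = 5/47 + 49/235 + 77/235 + 101/235 + 134/235 + 1 = 621/235 ≈ 2.643 bits/symbol.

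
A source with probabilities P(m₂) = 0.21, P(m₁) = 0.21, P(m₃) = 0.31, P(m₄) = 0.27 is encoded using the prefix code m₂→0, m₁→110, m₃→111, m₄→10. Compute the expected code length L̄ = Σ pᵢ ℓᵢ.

L̄ = Σ pᵢ·ℓᵢ = 0.21·1 + 0.21·3 + 0.31·3 + 0.27·2 = 2.31 bits/symbol.

2.31 bits/symbol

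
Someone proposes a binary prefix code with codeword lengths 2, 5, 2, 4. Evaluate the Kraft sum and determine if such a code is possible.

0.59375; yes

With common denominator 2^5 = 32: Σ 2^(−ℓᵢ) = 8/32 + 1/32 + 8/32 + 2/32 = 19/32 = 0.59375.
Kraft's inequality requires Σ ≤ 1; here Σ = 0.59375 ≤ 1, so such a prefix code exists.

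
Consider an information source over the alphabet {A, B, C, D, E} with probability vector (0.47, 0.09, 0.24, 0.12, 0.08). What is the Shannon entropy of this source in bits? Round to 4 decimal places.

H = −Σ pᵢ log₂ pᵢ.
−0.47·log₂(0.47) = 0.5120
−0.09·log₂(0.09) = 0.3127
−0.24·log₂(0.24) = 0.4941
−0.12·log₂(0.12) = 0.3671
−0.08·log₂(0.08) = 0.2915
Sum ≈ 1.9773 → 1.9773 bits.

1.9773 bits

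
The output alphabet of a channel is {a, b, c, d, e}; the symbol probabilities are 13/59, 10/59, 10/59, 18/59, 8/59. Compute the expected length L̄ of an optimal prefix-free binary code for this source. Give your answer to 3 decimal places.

Repeatedly combine the two least-probable nodes; the expected code length is the sum of the merged weights.
merge 8/59 + 10/59 → 18/59
merge 10/59 + 13/59 → 23/59
merge 18/59 + 18/59 → 36/59
merge 23/59 + 36/59 → 1
L = 18/59 + 23/59 + 36/59 + 1 = 136/59 ≈ 2.305 bits/symbol.

2.305 bits/symbol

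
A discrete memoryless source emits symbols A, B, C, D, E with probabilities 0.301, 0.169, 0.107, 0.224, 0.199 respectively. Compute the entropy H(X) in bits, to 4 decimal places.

2.2468 bits

H = −Σ pᵢ log₂ pᵢ.
−0.301·log₂(0.301) = 0.5214
−0.169·log₂(0.169) = 0.4335
−0.107·log₂(0.107) = 0.3450
−0.224·log₂(0.224) = 0.4835
−0.199·log₂(0.199) = 0.4635
Sum ≈ 2.2468 → 2.2468 bits.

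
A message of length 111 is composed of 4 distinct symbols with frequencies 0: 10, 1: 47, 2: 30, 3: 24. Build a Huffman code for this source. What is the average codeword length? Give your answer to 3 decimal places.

Probabilities are the counts divided by 111.
Repeatedly combine the two least-probable nodes; the expected code length is the sum of the merged weights.
merge 10/111 + 8/37 → 34/111
merge 10/37 + 34/111 → 64/111
merge 47/111 + 64/111 → 1
L = 34/111 + 64/111 + 1 = 209/111 ≈ 1.883 bits/symbol.

1.883 bits/symbol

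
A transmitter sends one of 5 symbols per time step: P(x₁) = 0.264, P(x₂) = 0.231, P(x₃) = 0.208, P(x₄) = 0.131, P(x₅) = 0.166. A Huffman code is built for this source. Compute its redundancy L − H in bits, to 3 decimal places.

Entropy H = −Σ p log₂ p ≈ 2.2810 bits.
Huffman merges: 131/1000+83/500→297/1000; 26/125+231/1000→439/1000; 33/125+297/1000→561/1000; 439/1000+561/1000→1. L = 2297/1000 ≈ 2.2970.
L − H = 2.2970 − 2.2810 = 0.016 bits.

0.016 bits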